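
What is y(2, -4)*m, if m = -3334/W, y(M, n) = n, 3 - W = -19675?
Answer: 6668/9839 ≈ 0.67771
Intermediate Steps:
W = 19678 (W = 3 - 1*(-19675) = 3 + 19675 = 19678)
m = -1667/9839 (m = -3334/19678 = -3334*1/19678 = -1667/9839 ≈ -0.16943)
y(2, -4)*m = -4*(-1667/9839) = 6668/9839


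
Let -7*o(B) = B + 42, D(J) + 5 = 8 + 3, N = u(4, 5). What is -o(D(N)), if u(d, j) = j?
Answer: 48/7 ≈ 6.8571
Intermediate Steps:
N = 5
D(J) = 6 (D(J) = -5 + (8 + 3) = -5 + 11 = 6)
o(B) = -6 - B/7 (o(B) = -(B + 42)/7 = -(42 + B)/7 = -6 - B/7)
-o(D(N)) = -(-6 - 1/7*6) = -(-6 - 6/7) = -1*(-48/7) = 48/7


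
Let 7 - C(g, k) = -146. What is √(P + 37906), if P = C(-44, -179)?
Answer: √38059 ≈ 195.09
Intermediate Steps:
C(g, k) = 153 (C(g, k) = 7 - 1*(-146) = 7 + 146 = 153)
P = 153
√(P + 37906) = √(153 + 37906) = √38059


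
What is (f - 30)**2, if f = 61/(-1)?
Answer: 8281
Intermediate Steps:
f = -61 (f = 61*(-1) = -61)
(f - 30)**2 = (-61 - 30)**2 = (-91)**2 = 8281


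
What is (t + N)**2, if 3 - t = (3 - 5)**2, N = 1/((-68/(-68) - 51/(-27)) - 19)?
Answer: 23716/21025 ≈ 1.1280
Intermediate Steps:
N = -9/145 (N = 1/((-68*(-1/68) - 51*(-1/27)) - 19) = 1/((1 + 17/9) - 19) = 1/(26/9 - 19) = 1/(-145/9) = -9/145 ≈ -0.062069)
t = -1 (t = 3 - (3 - 5)**2 = 3 - 1*(-2)**2 = 3 - 1*4 = 3 - 4 = -1)
(t + N)**2 = (-1 - 9/145)**2 = (-154/145)**2 = 23716/21025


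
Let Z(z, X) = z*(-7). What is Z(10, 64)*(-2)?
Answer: 140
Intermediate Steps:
Z(z, X) = -7*z
Z(10, 64)*(-2) = -7*10*(-2) = -70*(-2) = 140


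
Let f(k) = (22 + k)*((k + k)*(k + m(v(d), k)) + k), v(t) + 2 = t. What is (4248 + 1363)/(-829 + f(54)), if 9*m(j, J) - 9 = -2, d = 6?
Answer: 5611/452891 ≈ 0.012389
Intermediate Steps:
v(t) = -2 + t
m(j, J) = 7/9 (m(j, J) = 1 + (⅑)*(-2) = 1 - 2/9 = 7/9)
f(k) = (22 + k)*(k + 2*k*(7/9 + k)) (f(k) = (22 + k)*((k + k)*(k + 7/9) + k) = (22 + k)*((2*k)*(7/9 + k) + k) = (22 + k)*(2*k*(7/9 + k) + k) = (22 + k)*(k + 2*k*(7/9 + k)))
(4248 + 1363)/(-829 + f(54)) = (4248 + 1363)/(-829 + (⅑)*54*(506 + 18*54² + 419*54)) = 5611/(-829 + (⅑)*54*(506 + 18*2916 + 22626)) = 5611/(-829 + (⅑)*54*(506 + 52488 + 22626)) = 5611/(-829 + (⅑)*54*75620) = 5611/(-829 + 453720) = 5611/452891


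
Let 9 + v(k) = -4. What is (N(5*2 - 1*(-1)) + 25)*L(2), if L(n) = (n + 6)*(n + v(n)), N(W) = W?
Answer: -3168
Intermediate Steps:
v(k) = -13 (v(k) = -9 - 4 = -13)
L(n) = (-13 + n)*(6 + n) (L(n) = (n + 6)*(n - 13) = (6 + n)*(-13 + n) = (-13 + n)*(6 + n))
(N(5*2 - 1*(-1)) + 25)*L(2) = ((5*2 - 1*(-1)) + 25)*(-78 + 2² - 7*2) = ((10 + 1) + 25)*(-78 + 4 - 14) = (11 + 25)*(-88) = 36*(-88) = -3168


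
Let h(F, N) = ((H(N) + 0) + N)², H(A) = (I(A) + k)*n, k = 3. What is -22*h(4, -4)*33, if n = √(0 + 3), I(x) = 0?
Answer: -31218 + 17424*√3 ≈ -1038.7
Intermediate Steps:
n = √3 ≈ 1.7320
H(A) = 3*√3 (H(A) = (0 + 3)*√3 = 3*√3)
h(F, N) = (N + 3*√3)² (h(F, N) = ((3*√3 + 0) + N)² = (3*√3 + N)² = (N + 3*√3)²)
-22*h(4, -4)*33 = -22*(-4 + 3*√3)²*33 = -726*(-4 + 3*√3)²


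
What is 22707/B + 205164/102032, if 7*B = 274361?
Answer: 18126721143/6998400388 ≈ 2.5901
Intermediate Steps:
B = 274361/7 (B = (1/7)*274361 = 274361/7 ≈ 39194.)
22707/B + 205164/102032 = 22707/(274361/7) + 205164/102032 = 22707*(7/274361) + 205164*(1/102032) = 158949/274361 + 51291/25508 = 18126721143/6998400388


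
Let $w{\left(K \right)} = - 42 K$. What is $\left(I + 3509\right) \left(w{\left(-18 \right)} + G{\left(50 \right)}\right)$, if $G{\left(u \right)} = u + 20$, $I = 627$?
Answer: $3416336$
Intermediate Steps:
$G{\left(u \right)} = 20 + u$
$\left(I + 3509\right) \left(w{\left(-18 \right)} + G{\left(50 \right)}\right) = \left(627 + 3509\right) \left(\left(-42\right) \left(-18\right) + \left(20 + 50\right)\right) = 4136 \left(756 + 70\right) = 4136 \cdot 826 = 3416336$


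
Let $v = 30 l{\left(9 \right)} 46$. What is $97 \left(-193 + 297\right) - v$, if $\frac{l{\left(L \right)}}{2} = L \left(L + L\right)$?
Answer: $-437032$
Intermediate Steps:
$l{\left(L \right)} = 4 L^{2}$ ($l{\left(L \right)} = 2 L \left(L + L\right) = 2 L 2 L = 2 \cdot 2 L^{2} = 4 L^{2}$)
$v = 447120$ ($v = 30 \cdot 4 \cdot 9^{2} \cdot 46 = 30 \cdot 4 \cdot 81 \cdot 46 = 30 \cdot 324 \cdot 46 = 9720 \cdot 46 = 447120$)
$97 \left(-193 + 297\right) - v = 97 \left(-193 + 297\right) - 447120 = 97 \cdot 104 - 447120 = 10088 - 447120 = -437032$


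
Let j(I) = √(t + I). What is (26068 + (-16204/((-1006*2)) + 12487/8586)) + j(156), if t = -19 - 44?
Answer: 112622446391/4318758 + √93 ≈ 26087.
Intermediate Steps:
t = -63
j(I) = √(-63 + I)
(26068 + (-16204/((-1006*2)) + 12487/8586)) + j(156) = (26068 + (-16204/((-1006*2)) + 12487/8586)) + √(-63 + 156) = (26068 + (-16204/(-2012) + 12487*(1/8586))) + √93 = (26068 + (-16204*(-1/2012) + 12487/8586)) + √93 = (26068 + (4051/503 + 12487/8586)) + √93 = (26068 + 41062847/4318758) + √93 = 112622446391/4318758 + √93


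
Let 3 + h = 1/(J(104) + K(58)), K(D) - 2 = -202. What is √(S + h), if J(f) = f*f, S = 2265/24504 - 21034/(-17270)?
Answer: I*√925000105297279580305/23398553090 ≈ 1.2998*I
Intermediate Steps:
S = 92422281/70530680 (S = 2265*(1/24504) - 21034*(-1/17270) = 755/8168 + 10517/8635 = 92422281/70530680 ≈ 1.3104)
K(D) = -200 (K(D) = 2 - 202 = -200)
J(f) = f²
h = -31847/10616 (h = -3 + 1/(104² - 200) = -3 + 1/(10816 - 200) = -3 + 1/10616 = -31847/10616 ≈ -2.9999)
√(S + h) = √(92422281/70530680 - 31847/10616) = √(-79064726929/46797106180) = I*√925000105297279580305/23398553090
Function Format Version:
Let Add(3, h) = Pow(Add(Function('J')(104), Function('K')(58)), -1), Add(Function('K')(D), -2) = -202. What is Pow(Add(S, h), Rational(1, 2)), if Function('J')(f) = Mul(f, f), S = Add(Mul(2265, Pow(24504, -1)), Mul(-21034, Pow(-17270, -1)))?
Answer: Mul(Rational(1, 23398553090), I, Pow(925000105297279580305, Rational(1, 2))) ≈ Mul(1.2998, I)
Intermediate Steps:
S = Rational(92422281, 70530680) (S = Add(Mul(2265, Rational(1, 24504)), Mul(-21034, Rational(-1, 17270))) = Add(Rational(755, 8168), Rational(10517, 8635)) = Rational(92422281, 70530680) ≈ 1.3104)
Function('K')(D) = -200 (Function('K')(D) = Add(2, -202) = -200)
Function('J')(f) = Pow(f, 2)
h = Rational(-31847, 10616) (h = Add(-3, Pow(Add(Pow(104, 2), -200), -1)) = Add(-3, Pow(Add(10816, -200), -1)) = Add(-3, Pow(10616, -1)) = Add(-3, Rational(1, 10616)) = Rational(-31847, 10616) ≈ -2.9999)
Pow(Add(S, h), Rational(1, 2)) = Pow(Add(Rational(92422281, 70530680), Rational(-31847, 10616)), Rational(1, 2)) = Pow(Rational(-79064726929, 46797106180), Rational(1, 2)) = Mul(Rational(1, 23398553090), I, Pow(925000105297279580305, Rational(1, 2)))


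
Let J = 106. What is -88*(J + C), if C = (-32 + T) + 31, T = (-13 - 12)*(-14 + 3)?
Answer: -33440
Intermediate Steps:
T = 275 (T = -25*(-11) = 275)
C = 274 (C = (-32 + 275) + 31 = 243 + 31 = 274)
-88*(J + C) = -88*(106 + 274) = -88*380 = -33440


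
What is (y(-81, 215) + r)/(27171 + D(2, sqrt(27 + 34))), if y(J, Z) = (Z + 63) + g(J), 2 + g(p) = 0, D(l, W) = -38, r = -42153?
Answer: -41877/27133 ≈ -1.5434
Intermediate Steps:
g(p) = -2 (g(p) = -2 + 0 = -2)
y(J, Z) = 61 + Z (y(J, Z) = (Z + 63) - 2 = (63 + Z) - 2 = 61 + Z)
(y(-81, 215) + r)/(27171 + D(2, sqrt(27 + 34))) = ((61 + 215) - 42153)/(27171 - 38) = (276 - 42153)/27133 = -41877*1/27133 = -41877/27133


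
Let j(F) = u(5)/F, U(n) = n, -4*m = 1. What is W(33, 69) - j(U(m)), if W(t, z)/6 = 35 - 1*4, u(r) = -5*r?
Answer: 86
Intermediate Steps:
m = -1/4 (m = -1/4*1 = -1/4 ≈ -0.25000)
W(t, z) = 186 (W(t, z) = 6*(35 - 1*4) = 6*(35 - 4) = 6*31 = 186)
j(F) = -25/F (j(F) = (-5*5)/F = -25/F)
W(33, 69) - j(U(m)) = 186 - (-25)/(-1/4) = 186 - (-25)*(-4) = 186 - 1*100 = 186 - 100 = 86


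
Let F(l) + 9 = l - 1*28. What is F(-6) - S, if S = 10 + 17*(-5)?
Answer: 32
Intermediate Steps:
F(l) = -37 + l (F(l) = -9 + (l - 1*28) = -9 + (l - 28) = -9 + (-28 + l) = -37 + l)
S = -75 (S = 10 - 85 = -75)
F(-6) - S = (-37 - 6) - 1*(-75) = -43 + 75 = 32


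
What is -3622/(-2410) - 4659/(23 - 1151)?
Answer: 2552301/453080 ≈ 5.6332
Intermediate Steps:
-3622/(-2410) - 4659/(23 - 1151) = -3622*(-1/2410) - 4659/(-1128) = 1811/1205 - 4659*(-1/1128) = 1811/1205 + 1553/376 = 2552301/453080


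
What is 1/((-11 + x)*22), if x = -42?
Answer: -1/1166 ≈ -0.00085763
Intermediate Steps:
1/((-11 + x)*22) = 1/((-11 - 42)*22) = 1/(-53*22) = 1/(-1166) = -1/1166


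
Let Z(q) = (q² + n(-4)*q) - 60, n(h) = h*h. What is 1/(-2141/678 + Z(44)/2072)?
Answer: -87801/167932 ≈ -0.52284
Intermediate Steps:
n(h) = h²
Z(q) = -60 + q² + 16*q (Z(q) = (q² + (-4)²*q) - 60 = (q² + 16*q) - 60 = -60 + q² + 16*q)
1/(-2141/678 + Z(44)/2072) = 1/(-2141/678 + (-60 + 44² + 16*44)/2072) = 1/(-2141*1/678 + (-60 + 1936 + 704)*(1/2072)) = 1/(-2141/678 + 2580*(1/2072)) = 1/(-2141/678 + 645/518) = 1/(-167932/87801) = -87801/167932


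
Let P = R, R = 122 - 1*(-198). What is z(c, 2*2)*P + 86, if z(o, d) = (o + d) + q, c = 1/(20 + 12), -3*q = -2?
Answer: 4768/3 ≈ 1589.3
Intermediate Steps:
q = ⅔ (q = -⅓*(-2) = ⅔ ≈ 0.66667)
c = 1/32 ≈ 0.031250
R = 320 (R = 122 + 198 = 320)
z(o, d) = ⅔ + d + o (z(o, d) = (o + d) + ⅔ = (d + o) + ⅔ = ⅔ + d + o)
P = 320
z(c, 2*2)*P + 86 = (⅔ + 2*2 + 1/32)*320 + 86 = (⅔ + 4 + 1/32)*320 + 86 = (451/96)*320 + 86 = 4510/3 + 86 = 4768/3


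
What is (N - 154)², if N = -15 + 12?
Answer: 24649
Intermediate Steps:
N = -3
(N - 154)² = (-3 - 154)² = (-157)² = 24649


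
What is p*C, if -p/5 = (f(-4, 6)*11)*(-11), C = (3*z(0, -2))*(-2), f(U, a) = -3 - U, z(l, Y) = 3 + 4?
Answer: -25410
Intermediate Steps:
z(l, Y) = 7
C = -42 (C = (3*7)*(-2) = 21*(-2) = -42)
p = 605 (p = -5*(-3 - 1*(-4))*11*(-11) = -5*(-3 + 4)*11*(-11) = -5*1*11*(-11) = -55*(-11) = -5*(-121) = 605)
p*C = 605*(-42) = -25410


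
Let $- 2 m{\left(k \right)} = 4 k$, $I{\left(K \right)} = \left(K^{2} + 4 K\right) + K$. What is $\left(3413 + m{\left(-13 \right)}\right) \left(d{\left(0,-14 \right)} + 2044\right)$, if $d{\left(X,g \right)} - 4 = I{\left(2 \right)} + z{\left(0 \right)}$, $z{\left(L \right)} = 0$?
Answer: $7091218$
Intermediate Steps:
$I{\left(K \right)} = K^{2} + 5 K$
$m{\left(k \right)} = - 2 k$ ($m{\left(k \right)} = - \frac{4 k}{2} = - 2 k$)
$d{\left(X,g \right)} = 18$ ($d{\left(X,g \right)} = 4 + \left(2 \left(5 + 2\right) + 0\right) = 4 + \left(2 \cdot 7 + 0\right) = 4 + \left(14 + 0\right) = 4 + 14 = 18$)
$\left(3413 + m{\left(-13 \right)}\right) \left(d{\left(0,-14 \right)} + 2044\right) = \left(3413 - -26\right) \left(18 + 2044\right) = \left(3413 + 26\right) 2062 = 3439 \cdot 2062 = 7091218$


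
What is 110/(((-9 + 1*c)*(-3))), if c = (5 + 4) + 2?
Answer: -55/3 ≈ -18.333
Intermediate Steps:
c = 11 (c = 9 + 2 = 11)
110/(((-9 + 1*c)*(-3))) = 110/(((-9 + 1*11)*(-3))) = 110/(((-9 + 11)*(-3))) = 110/((2*(-3))) = 110/(-6) = 110*(-⅙) = -55/3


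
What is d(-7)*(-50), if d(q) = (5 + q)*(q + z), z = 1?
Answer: -600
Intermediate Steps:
d(q) = (1 + q)*(5 + q) (d(q) = (5 + q)*(q + 1) = (5 + q)*(1 + q) = (1 + q)*(5 + q))
d(-7)*(-50) = (5 + (-7)² + 6*(-7))*(-50) = (5 + 49 - 42)*(-50) = 12*(-50) = -600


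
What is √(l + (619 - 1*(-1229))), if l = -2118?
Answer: 3*I*√30 ≈ 16.432*I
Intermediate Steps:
√(l + (619 - 1*(-1229))) = √(-2118 + (619 - 1*(-1229))) = √(-2118 + (619 + 1229)) = √(-2118 + 1848) = √(-270) = 3*I*√30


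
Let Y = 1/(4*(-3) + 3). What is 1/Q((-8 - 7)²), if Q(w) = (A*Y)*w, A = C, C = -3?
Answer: 1/75 ≈ 0.013333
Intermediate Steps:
A = -3
Y = -⅑ (Y = 1/(-12 + 3) = 1/(-9) = -⅑ ≈ -0.11111)
Q(w) = w/3 (Q(w) = (-3*(-⅑))*w = w/3)
1/Q((-8 - 7)²) = 1/((-8 - 7)²/3) = 1/((⅓)*(-15)²) = 1/((⅓)*225) = 1/75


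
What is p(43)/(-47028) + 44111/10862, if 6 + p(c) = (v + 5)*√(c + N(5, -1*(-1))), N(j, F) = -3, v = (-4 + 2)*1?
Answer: 86438220/21284089 - √10/7838 ≈ 4.0608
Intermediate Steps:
v = -2 (v = -2*1 = -2)
p(c) = -6 + 3*√(-3 + c) (p(c) = -6 + (-2 + 5)*√(c - 3) = -6 + 3*√(-3 + c))
p(43)/(-47028) + 44111/10862 = (-6 + 3*√(-3 + 43))/(-47028) + 44111/10862 = (-6 + 3*√40)*(-1/47028) + 44111*(1/10862) = (-6 + 3*(2*√10))*(-1/47028) + 44111/10862 = (-6 + 6*√10)*(-1/47028) + 44111/10862 = (1/7838 - √10/7838) + 44111/10862 = 86438220/21284089 - √10/7838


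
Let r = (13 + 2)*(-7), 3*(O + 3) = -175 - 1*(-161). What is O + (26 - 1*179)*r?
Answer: 48172/3 ≈ 16057.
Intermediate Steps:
O = -23/3 (O = -3 + (-175 - 1*(-161))/3 = -3 + (-175 + 161)/3 = -3 + (⅓)*(-14) = -3 - 14/3 = -23/3 ≈ -7.6667)
r = -105 (r = 15*(-7) = -105)
O + (26 - 1*179)*r = -23/3 + (26 - 1*179)*(-105) = -23/3 + (26 - 179)*(-105) = -23/3 - 153*(-105) = -23/3 + 16065 = 48172/3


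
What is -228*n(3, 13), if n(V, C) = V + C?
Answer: -3648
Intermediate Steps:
n(V, C) = C + V
-228*n(3, 13) = -228*(13 + 3) = -228*16 = -3648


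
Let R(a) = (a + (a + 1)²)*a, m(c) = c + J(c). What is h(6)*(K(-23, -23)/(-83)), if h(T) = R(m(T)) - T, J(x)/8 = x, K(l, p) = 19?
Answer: -3158940/83 ≈ -38060.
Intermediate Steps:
J(x) = 8*x
m(c) = 9*c (m(c) = c + 8*c = 9*c)
R(a) = a*(a + (1 + a)²) (R(a) = (a + (1 + a)²)*a = a*(a + (1 + a)²))
h(T) = -T + 9*T*((1 + 9*T)² + 9*T) (h(T) = (9*T)*(9*T + (1 + 9*T)²) - T = (9*T)*((1 + 9*T)² + 9*T) - T = 9*T*((1 + 9*T)² + 9*T) - T = -T + 9*T*((1 + 9*T)² + 9*T))
h(6)*(K(-23, -23)/(-83)) = (6*(8 + 243*6 + 729*6²))*(19/(-83)) = (6*(8 + 1458 + 729*36))*(19*(-1/83)) = (6*(8 + 1458 + 26244))*(-19/83) = (6*27710)*(-19/83) = 166260*(-19/83) = -3158940/83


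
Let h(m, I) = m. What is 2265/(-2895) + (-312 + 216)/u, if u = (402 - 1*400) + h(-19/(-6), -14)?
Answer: -115849/5983 ≈ -19.363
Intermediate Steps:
u = 31/6 (u = (402 - 1*400) - 19/(-6) = (402 - 400) - 19*(-⅙) = 2 + 19/6 = 31/6 ≈ 5.1667)
2265/(-2895) + (-312 + 216)/u = 2265/(-2895) + (-312 + 216)/(31/6) = 2265*(-1/2895) - 96*6/31 = -151/193 - 576/31 = -115849/5983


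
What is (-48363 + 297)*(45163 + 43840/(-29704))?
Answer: -8059934664774/3713 ≈ -2.1707e+9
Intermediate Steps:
(-48363 + 297)*(45163 + 43840/(-29704)) = -48066*(45163 + 43840*(-1/29704)) = -48066*(45163 - 5480/3713) = -48066*167684739/3713 = -8059934664774/3713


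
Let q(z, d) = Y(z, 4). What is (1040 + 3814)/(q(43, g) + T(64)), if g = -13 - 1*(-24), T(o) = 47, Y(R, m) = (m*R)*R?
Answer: 1618/2481 ≈ 0.65216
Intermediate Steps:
Y(R, m) = m*R**2 (Y(R, m) = (R*m)*R = m*R**2)
g = 11 (g = -13 + 24 = 11)
q(z, d) = 4*z**2
(1040 + 3814)/(q(43, g) + T(64)) = (1040 + 3814)/(4*43**2 + 47) = 4854/(4*1849 + 47) = 4854/(7396 + 47) = 4854/7443 = 4854*(1/7443) = 1618/2481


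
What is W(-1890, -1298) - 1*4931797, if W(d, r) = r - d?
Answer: -4931205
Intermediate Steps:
W(-1890, -1298) - 1*4931797 = (-1298 - 1*(-1890)) - 1*4931797 = (-1298 + 1890) - 4931797 = 592 - 4931797 = -4931205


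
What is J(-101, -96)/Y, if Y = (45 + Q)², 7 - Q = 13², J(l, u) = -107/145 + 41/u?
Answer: -16217/190550880 ≈ -8.5106e-5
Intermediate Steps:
J(l, u) = -107/145 + 41/u (J(l, u) = -107*1/145 + 41/u = -107/145 + 41/u)
Q = -162 (Q = 7 - 1*13² = 7 - 1*169 = 7 - 169 = -162)
Y = 13689 (Y = (45 - 162)² = (-117)² = 13689)
J(-101, -96)/Y = (-107/145 + 41/(-96))/13689 = (-107/145 + 41*(-1/96))*(1/13689) = (-107/145 - 41/96)*(1/13689) = -16217/13920*1/13689 = -16217/190550880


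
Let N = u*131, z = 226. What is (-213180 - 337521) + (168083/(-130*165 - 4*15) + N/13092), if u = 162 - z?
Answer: -12923724561283/23467410 ≈ -5.5071e+5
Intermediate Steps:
u = -64 (u = 162 - 1*226 = 162 - 226 = -64)
N = -8384 (N = -64*131 = -8384)
(-213180 - 337521) + (168083/(-130*165 - 4*15) + N/13092) = (-213180 - 337521) + (168083/(-130*165 - 4*15) - 8384/13092) = -550701 + (168083/(-21450 - 60) - 8384*1/13092) = -550701 + (168083/(-21510) - 2096/3273) = -550701 + (168083*(-1/21510) - 2096/3273) = -550701 + (-168083/21510 - 2096/3273) = -550701 - 198406873/23467410 = -12923724561283/23467410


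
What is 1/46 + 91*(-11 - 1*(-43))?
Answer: 133953/46 ≈ 2912.0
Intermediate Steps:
1/46 + 91*(-11 - 1*(-43)) = 1/46 + 91*(-11 + 43) = 1/46 + 91*32 = 1/46 + 2912 = 133953/46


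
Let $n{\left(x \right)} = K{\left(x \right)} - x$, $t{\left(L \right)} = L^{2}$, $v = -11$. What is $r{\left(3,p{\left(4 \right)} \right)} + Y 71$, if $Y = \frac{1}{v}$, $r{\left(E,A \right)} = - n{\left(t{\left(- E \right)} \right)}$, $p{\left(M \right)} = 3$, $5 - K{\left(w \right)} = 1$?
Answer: $- \frac{16}{11} \approx -1.4545$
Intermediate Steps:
$K{\left(w \right)} = 4$ ($K{\left(w \right)} = 5 - 1 = 4$)
$n{\left(x \right)} = 4 - x$
$r{\left(E,A \right)} = -4 + E^{2}$ ($r{\left(E,A \right)} = - (4 - \left(- E\right)^{2}) = - (4 - E^{2}) = -4 + E^{2}$)
$Y = - \frac{1}{11}$ ($Y = \frac{1}{-11} = - \frac{1}{11} \approx -0.090909$)
$r{\left(3,p{\left(4 \right)} \right)} + Y 71 = \left(-4 + 3^{2}\right) - \frac{71}{11} = \left(-4 + 9\right) - \frac{71}{11} = 5 - \frac{71}{11} = - \frac{16}{11}$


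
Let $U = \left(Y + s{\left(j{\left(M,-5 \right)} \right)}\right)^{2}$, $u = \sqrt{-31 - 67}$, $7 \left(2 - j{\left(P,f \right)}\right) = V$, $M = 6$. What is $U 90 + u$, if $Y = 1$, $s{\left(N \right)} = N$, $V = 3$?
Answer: $\frac{29160}{49} + 7 i \sqrt{2} \approx 595.1 + 9.8995 i$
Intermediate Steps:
$j{\left(P,f \right)} = \frac{11}{7}$ ($j{\left(P,f \right)} = 2 - \frac{3}{7} = \frac{11}{7}$)
$u = 7 i \sqrt{2}$ ($u = \sqrt{-98} = 7 i \sqrt{2} \approx 9.8995 i$)
$U = \frac{324}{49}$ ($U = \left(1 + \frac{11}{7}\right)^{2} = \left(\frac{18}{7}\right)^{2} = \frac{324}{49} \approx 6.6122$)
$U 90 + u = \frac{324}{49} \cdot 90 + 7 i \sqrt{2} = \frac{29160}{49} + 7 i \sqrt{2}$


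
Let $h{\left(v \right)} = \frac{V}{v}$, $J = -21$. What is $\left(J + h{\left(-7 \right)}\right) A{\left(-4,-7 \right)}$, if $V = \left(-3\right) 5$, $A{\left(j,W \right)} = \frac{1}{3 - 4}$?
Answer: $\frac{132}{7} \approx 18.857$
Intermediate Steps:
$A{\left(j,W \right)} = -1$ ($A{\left(j,W \right)} = \frac{1}{-1} = -1$)
$V = -15$
$h{\left(v \right)} = - \frac{15}{v}$
$\left(J + h{\left(-7 \right)}\right) A{\left(-4,-7 \right)} = \left(-21 - \frac{15}{-7}\right) \left(-1\right) = \left(-21 - - \frac{15}{7}\right) \left(-1\right) = \left(-21 + \frac{15}{7}\right) \left(-1\right) = \left(- \frac{132}{7}\right) \left(-1\right) = \frac{132}{7}$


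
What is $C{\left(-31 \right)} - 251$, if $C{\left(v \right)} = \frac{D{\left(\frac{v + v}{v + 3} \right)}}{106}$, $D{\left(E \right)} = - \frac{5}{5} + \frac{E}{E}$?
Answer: $-251$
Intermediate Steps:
$D{\left(E \right)} = 0$ ($D{\left(E \right)} = \left(-5\right) \frac{1}{5} + 1 = -1 + 1 = 0$)
$C{\left(v \right)} = 0$ ($C{\left(v \right)} = \frac{0}{106} = 0 \cdot \frac{1}{106} = 0$)
$C{\left(-31 \right)} - 251 = 0 - 251 = -251$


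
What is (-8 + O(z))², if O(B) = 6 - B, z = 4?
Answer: 36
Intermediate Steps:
(-8 + O(z))² = (-8 + (6 - 1*4))² = (-8 + (6 - 4))² = (-8 + 2)² = (-6)² = 36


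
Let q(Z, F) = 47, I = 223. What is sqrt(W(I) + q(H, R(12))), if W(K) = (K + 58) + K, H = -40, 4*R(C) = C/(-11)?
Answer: sqrt(551) ≈ 23.473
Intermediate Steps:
R(C) = -C/44 (R(C) = (C/(-11))/4 = (C*(-1/11))/4 = (-C/11)/4 = -C/44)
W(K) = 58 + 2*K (W(K) = (58 + K) + K = 58 + 2*K)
sqrt(W(I) + q(H, R(12))) = sqrt((58 + 2*223) + 47) = sqrt((58 + 446) + 47) = sqrt(504 + 47) = sqrt(551)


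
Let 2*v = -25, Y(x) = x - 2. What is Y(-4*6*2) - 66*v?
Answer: 775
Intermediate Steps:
Y(x) = -2 + x
v = -25/2 (v = (½)*(-25) = -25/2 ≈ -12.500)
Y(-4*6*2) - 66*v = (-2 - 4*6*2) - 66*(-25/2) = (-2 - 24*2) + 825 = (-2 - 48) + 825 = -50 + 825 = 775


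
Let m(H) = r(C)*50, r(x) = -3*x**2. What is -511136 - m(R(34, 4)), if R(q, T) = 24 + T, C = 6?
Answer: -505736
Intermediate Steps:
m(H) = -5400 (m(H) = -3*6**2*50 = -3*36*50 = -108*50 = -5400)
-511136 - m(R(34, 4)) = -511136 - 1*(-5400) = -511136 + 5400 = -505736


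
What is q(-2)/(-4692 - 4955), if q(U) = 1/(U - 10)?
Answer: 1/115764 ≈ 8.6383e-6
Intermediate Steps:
q(U) = 1/(-10 + U)
q(-2)/(-4692 - 4955) = 1/((-10 - 2)*(-4692 - 4955)) = 1/(-12*(-9647)) = -1/12*(-1/9647) = 1/115764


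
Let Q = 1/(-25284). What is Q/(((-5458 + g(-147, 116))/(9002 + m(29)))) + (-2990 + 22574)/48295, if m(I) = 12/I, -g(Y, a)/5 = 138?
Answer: 44148003002801/108855358673880 ≈ 0.40557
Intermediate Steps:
Q = -1/25284 ≈ -3.9551e-5
g(Y, a) = -690 (g(Y, a) = -5*138 = -690)
Q/(((-5458 + g(-147, 116))/(9002 + m(29)))) + (-2990 + 22574)/48295 = -(9002 + 12/29)/(-5458 - 690)/25284 + (-2990 + 22574)/48295 = -1/(25284*((-6148/(9002 + 12*(1/29))))) + 19584*(1/48295) = -1/(25284*((-6148/(9002 + 12/29)))) + 19584/48295 = -1/(25284*((-6148/261070/29))) + 19584/48295 = -1/(25284*((-6148*29/261070))) + 19584/48295 = -1/(25284*(-89146/130535)) + 19584/48295 = -1/25284*(-130535/89146) + 19584/48295 = 130535/2253967464 + 19584/48295 = 44148003002801/108855358673880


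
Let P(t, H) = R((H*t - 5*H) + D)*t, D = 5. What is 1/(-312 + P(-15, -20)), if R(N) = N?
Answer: -1/6387 ≈ -0.00015657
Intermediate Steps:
P(t, H) = t*(5 - 5*H + H*t) (P(t, H) = ((H*t - 5*H) + 5)*t = ((-5*H + H*t) + 5)*t = (5 - 5*H + H*t)*t = t*(5 - 5*H + H*t))
1/(-312 + P(-15, -20)) = 1/(-312 - 15*(5 - 5*(-20) - 20*(-15))) = 1/(-312 - 15*(5 + 100 + 300)) = 1/(-312 - 15*405) = 1/(-312 - 6075) = 1/(-6387) = -1/6387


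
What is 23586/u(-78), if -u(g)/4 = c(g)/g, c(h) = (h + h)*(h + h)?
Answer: 3931/208 ≈ 18.899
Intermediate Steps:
c(h) = 4*h² (c(h) = (2*h)*(2*h) = 4*h²)
u(g) = -16*g (u(g) = -4*4*g²/g = -16*g)
23586/u(-78) = 23586/((-16*(-78))) = 23586/1248 = 23586*(1/1248) = 3931/208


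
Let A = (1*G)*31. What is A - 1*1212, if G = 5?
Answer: -1057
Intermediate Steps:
A = 155 (A = (1*5)*31 = 5*31 = 155)
A - 1*1212 = 155 - 1*1212 = 155 - 1212 = -1057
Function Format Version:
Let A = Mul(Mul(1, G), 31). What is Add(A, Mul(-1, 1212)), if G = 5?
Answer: -1057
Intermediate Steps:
A = 155 (A = Mul(Mul(1, 5), 31) = Mul(5, 31) = 155)
Add(A, Mul(-1, 1212)) = Add(155, Mul(-1, 1212)) = Add(155, -1212) = -1057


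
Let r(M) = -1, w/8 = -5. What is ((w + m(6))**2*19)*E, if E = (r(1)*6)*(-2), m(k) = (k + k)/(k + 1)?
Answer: 16375872/49 ≈ 3.3420e+5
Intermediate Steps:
w = -40 (w = 8*(-5) = -40)
m(k) = 2*k/(1 + k) (m(k) = (2*k)/(1 + k) = 2*k/(1 + k))
E = 12 (E = -1*6*(-2) = -6*(-2) = 12)
((w + m(6))**2*19)*E = ((-40 + 2*6/(1 + 6))**2*19)*12 = ((-40 + 2*6/7)**2*19)*12 = ((-40 + 2*6*(1/7))**2*19)*12 = ((-40 + 12/7)**2*19)*12 = ((-268/7)**2*19)*12 = ((71824/49)*19)*12 = (1364656/49)*12 = 16375872/49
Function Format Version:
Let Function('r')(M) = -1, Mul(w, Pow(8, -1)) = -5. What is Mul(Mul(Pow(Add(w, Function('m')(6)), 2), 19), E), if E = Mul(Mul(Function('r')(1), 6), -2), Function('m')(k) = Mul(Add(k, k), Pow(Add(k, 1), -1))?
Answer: Rational(16375872, 49) ≈ 3.3420e+5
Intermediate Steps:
w = -40 (w = Mul(8, -5) = -40)
Function('m')(k) = Mul(2, k, Pow(Add(1, k), -1)) (Function('m')(k) = Mul(Mul(2, k), Pow(Add(1, k), -1)) = Mul(2, k, Pow(Add(1, k), -1)))
E = 12 (E = Mul(Mul(-1, 6), -2) = Mul(-6, -2) = 12)
Mul(Mul(Pow(Add(w, Function('m')(6)), 2), 19), E) = Mul(Mul(Pow(Add(-40, Mul(2, 6, Pow(Add(1, 6), -1))), 2), 19), 12) = Mul(Mul(Pow(Add(-40, Mul(2, 6, Pow(7, -1))), 2), 19), 12) = Mul(Mul(Pow(Add(-40, Mul(2, 6, Rational(1, 7))), 2), 19), 12) = Mul(Mul(Pow(Add(-40, Rational(12, 7)), 2), 19), 12) = Mul(Mul(Pow(Rational(-268, 7), 2), 19), 12) = Mul(Mul(Rational(71824, 49), 19), 12) = Mul(Rational(1364656, 49), 12) = Rational(16375872, 49)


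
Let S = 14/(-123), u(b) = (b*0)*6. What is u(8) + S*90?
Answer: -420/41 ≈ -10.244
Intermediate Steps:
u(b) = 0 (u(b) = 0*6 = 0)
S = -14/123 (S = 14*(-1/123) = -14/123 ≈ -0.11382)
u(8) + S*90 = 0 - 14/123*90 = 0 - 420/41 = -420/41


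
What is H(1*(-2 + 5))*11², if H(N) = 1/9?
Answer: 121/9 ≈ 13.444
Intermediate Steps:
H(N) = ⅑
H(1*(-2 + 5))*11² = (⅑)*11² = (⅑)*121 = 121/9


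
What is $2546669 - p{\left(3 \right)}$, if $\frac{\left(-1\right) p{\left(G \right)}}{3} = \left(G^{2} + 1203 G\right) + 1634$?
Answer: $2562425$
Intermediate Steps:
$p{\left(G \right)} = -4902 - 3609 G - 3 G^{2}$ ($p{\left(G \right)} = - 3 \left(\left(G^{2} + 1203 G\right) + 1634\right) = - 3 \left(1634 + G^{2} + 1203 G\right) = -4902 - 3609 G - 3 G^{2}$)
$2546669 - p{\left(3 \right)} = 2546669 - \left(-4902 - 10827 - 3 \cdot 3^{2}\right) = 2546669 - \left(-4902 - 10827 - 27\right) = 2546669 - -15756 = 2546669 + 15756 = 2562425$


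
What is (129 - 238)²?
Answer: 11881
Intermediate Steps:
(129 - 238)² = (-109)² = 11881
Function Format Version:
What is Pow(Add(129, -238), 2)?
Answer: 11881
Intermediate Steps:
Pow(Add(129, -238), 2) = Pow(-109, 2) = 11881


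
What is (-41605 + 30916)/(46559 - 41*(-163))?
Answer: -1527/7606 ≈ -0.20076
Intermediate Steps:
(-41605 + 30916)/(46559 - 41*(-163)) = -10689/(46559 + 6683) = -10689/53242 = -10689*1/53242 = -1527/7606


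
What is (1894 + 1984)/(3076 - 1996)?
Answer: 1939/540 ≈ 3.5907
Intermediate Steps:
(1894 + 1984)/(3076 - 1996) = 3878/1080 = 3878*(1/1080) = 1939/540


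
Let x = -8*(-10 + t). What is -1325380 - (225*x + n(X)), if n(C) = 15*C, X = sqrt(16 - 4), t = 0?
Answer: -1343380 - 30*sqrt(3) ≈ -1.3434e+6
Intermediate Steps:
X = 2*sqrt(3) (X = sqrt(12) = 2*sqrt(3) ≈ 3.4641)
x = 80 (x = -8*(-10 + 0) = -8*(-10) = 80)
-1325380 - (225*x + n(X)) = -1325380 - (225*80 + 15*(2*sqrt(3))) = -1325380 - (18000 + 30*sqrt(3)) = -1325380 + (-18000 - 30*sqrt(3)) = -1343380 - 30*sqrt(3)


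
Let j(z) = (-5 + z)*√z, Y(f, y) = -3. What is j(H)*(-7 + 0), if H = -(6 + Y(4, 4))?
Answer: 56*I*√3 ≈ 96.995*I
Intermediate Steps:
H = -3 (H = -(6 - 3) = -1*3 = -3)
j(z) = √z*(-5 + z)
j(H)*(-7 + 0) = (√(-3)*(-5 - 3))*(-7 + 0) = ((I*√3)*(-8))*(-7) = -8*I*√3*(-7) = 56*I*√3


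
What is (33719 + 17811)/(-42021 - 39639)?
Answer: -5153/8166 ≈ -0.63103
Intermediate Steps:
(33719 + 17811)/(-42021 - 39639) = 51530/(-81660) = 51530*(-1/81660) = -5153/8166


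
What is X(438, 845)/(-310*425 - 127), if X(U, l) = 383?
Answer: -383/131877 ≈ -0.0029042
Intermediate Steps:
X(438, 845)/(-310*425 - 127) = 383/(-310*425 - 127) = 383/(-131750 - 127) = 383/(-131877) = 383*(-1/131877) = -383/131877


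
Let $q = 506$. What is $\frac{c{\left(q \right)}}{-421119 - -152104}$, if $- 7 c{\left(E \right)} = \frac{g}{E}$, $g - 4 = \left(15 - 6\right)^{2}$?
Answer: $\frac{17}{190570226} \approx 8.9206 \cdot 10^{-8}$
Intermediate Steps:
$g = 85$ ($g = 4 + \left(15 - 6\right)^{2} = 4 + 9^{2} = 4 + 81 = 85$)
$c{\left(E \right)} = - \frac{85}{7 E}$ ($c{\left(E \right)} = - \frac{85 \frac{1}{E}}{7} = - \frac{85}{7 E}$)
$\frac{c{\left(q \right)}}{-421119 - -152104} = \frac{\left(- \frac{85}{7}\right) \frac{1}{506}}{-421119 - -152104} = \frac{\left(- \frac{85}{7}\right) \frac{1}{506}}{-421119 + 152104} = - \frac{85}{3542 \left(-269015\right)} = \left(- \frac{85}{3542}\right) \left(- \frac{1}{269015}\right) = \frac{17}{190570226}$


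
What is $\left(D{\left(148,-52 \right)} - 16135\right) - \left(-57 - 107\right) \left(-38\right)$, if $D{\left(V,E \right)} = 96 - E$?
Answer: $-22219$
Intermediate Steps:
$\left(D{\left(148,-52 \right)} - 16135\right) - \left(-57 - 107\right) \left(-38\right) = \left(\left(96 - -52\right) - 16135\right) - \left(-57 - 107\right) \left(-38\right) = \left(\left(96 + 52\right) - 16135\right) - \left(-164\right) \left(-38\right) = \left(148 - 16135\right) - 6232 = -15987 - 6232 = -22219$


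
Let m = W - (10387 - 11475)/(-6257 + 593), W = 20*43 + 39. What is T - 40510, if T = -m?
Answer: -7329359/177 ≈ -41409.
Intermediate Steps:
W = 899 (W = 860 + 39 = 899)
m = 159089/177 (m = 899 - (10387 - 11475)/(-6257 + 593) = 899 - (-1088)/(-5664) = 899 - (-1088)*(-1)/5664 = 899 - 1*34/177 = 899 - 34/177 = 159089/177 ≈ 898.81)
T = -159089/177 (T = -1*159089/177 = -159089/177 ≈ -898.81)
T - 40510 = -159089/177 - 40510 = -7329359/177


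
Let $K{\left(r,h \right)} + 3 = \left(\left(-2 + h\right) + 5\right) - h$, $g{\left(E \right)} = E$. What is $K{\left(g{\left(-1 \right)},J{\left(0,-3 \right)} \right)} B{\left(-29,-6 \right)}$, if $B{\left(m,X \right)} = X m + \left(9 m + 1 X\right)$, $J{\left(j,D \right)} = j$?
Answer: $0$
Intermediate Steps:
$K{\left(r,h \right)} = 0$ ($K{\left(r,h \right)} = -3 + \left(\left(\left(-2 + h\right) + 5\right) - h\right) = -3 + \left(\left(3 + h\right) - h\right) = -3 + 3 = 0$)
$B{\left(m,X \right)} = X + 9 m + X m$ ($B{\left(m,X \right)} = X m + \left(9 m + X\right) = X m + \left(X + 9 m\right) = X + 9 m + X m$)
$K{\left(g{\left(-1 \right)},J{\left(0,-3 \right)} \right)} B{\left(-29,-6 \right)} = 0 \left(-6 + 9 \left(-29\right) - -174\right) = 0 \left(-6 - 261 + 174\right) = 0 \left(-93\right) = 0$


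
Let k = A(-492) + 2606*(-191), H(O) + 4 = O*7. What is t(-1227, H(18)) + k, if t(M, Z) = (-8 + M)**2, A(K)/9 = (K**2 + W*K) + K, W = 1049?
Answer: -1443345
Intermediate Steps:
H(O) = -4 + 7*O (H(O) = -4 + O*7 = -4 + 7*O)
A(K) = 9*K**2 + 9450*K (A(K) = 9*((K**2 + 1049*K) + K) = 9*(K**2 + 1050*K) = 9*K**2 + 9450*K)
k = -2968570 (k = 9*(-492)*(1050 - 492) + 2606*(-191) = 9*(-492)*558 - 497746 = -2470824 - 497746 = -2968570)
t(-1227, H(18)) + k = (-8 - 1227)**2 - 2968570 = (-1235)**2 - 2968570 = 1525225 - 2968570 = -1443345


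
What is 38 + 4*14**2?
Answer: 822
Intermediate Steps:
38 + 4*14**2 = 38 + 4*196 = 38 + 784 = 822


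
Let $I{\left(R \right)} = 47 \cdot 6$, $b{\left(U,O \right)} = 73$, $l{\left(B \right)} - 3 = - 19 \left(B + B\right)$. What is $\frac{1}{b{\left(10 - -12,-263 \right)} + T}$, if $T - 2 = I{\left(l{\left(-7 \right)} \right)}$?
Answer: $\frac{1}{357} \approx 0.0028011$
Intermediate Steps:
$l{\left(B \right)} = 3 - 38 B$ ($l{\left(B \right)} = 3 - 19 \left(B + B\right) = 3 - 19 \cdot 2 B = 3 - 38 B$)
$I{\left(R \right)} = 282$
$T = 284$ ($T = 2 + 282 = 284$)
$\frac{1}{b{\left(10 - -12,-263 \right)} + T} = \frac{1}{73 + 284} = \frac{1}{357}$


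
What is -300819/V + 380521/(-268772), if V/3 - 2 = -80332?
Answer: -62356503/372249220 ≈ -0.16751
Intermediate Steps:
V = -240990 (V = 6 + 3*(-80332) = 6 - 240996 = -240990)
-300819/V + 380521/(-268772) = -300819/(-240990) + 380521/(-268772) = -300819*(-1/240990) + 380521*(-1/268772) = 100273/80330 - 380521/268772 = -62356503/372249220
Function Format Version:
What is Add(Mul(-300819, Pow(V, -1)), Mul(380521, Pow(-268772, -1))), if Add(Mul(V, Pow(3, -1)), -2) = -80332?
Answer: Rational(-62356503, 372249220) ≈ -0.16751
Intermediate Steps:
V = -240990 (V = Add(6, Mul(3, -80332)) = Add(6, -240996) = -240990)
Add(Mul(-300819, Pow(V, -1)), Mul(380521, Pow(-268772, -1))) = Add(Mul(-300819, Pow(-240990, -1)), Mul(380521, Pow(-268772, -1))) = Add(Mul(-300819, Rational(-1, 240990)), Mul(380521, Rational(-1, 268772))) = Add(Rational(100273, 80330), Rational(-380521, 268772)) = Rational(-62356503, 372249220)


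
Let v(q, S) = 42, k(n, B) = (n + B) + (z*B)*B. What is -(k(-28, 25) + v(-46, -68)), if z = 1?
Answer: -664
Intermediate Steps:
k(n, B) = B + n + B² (k(n, B) = (n + B) + (1*B)*B = (B + n) + B*B = (B + n) + B² = B + n + B²)
-(k(-28, 25) + v(-46, -68)) = -((25 - 28 + 25²) + 42) = -((25 - 28 + 625) + 42) = -(622 + 42) = -1*664 = -664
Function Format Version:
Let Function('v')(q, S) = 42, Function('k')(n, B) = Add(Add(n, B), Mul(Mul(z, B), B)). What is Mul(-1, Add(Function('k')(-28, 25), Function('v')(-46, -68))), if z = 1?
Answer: -664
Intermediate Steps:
Function('k')(n, B) = Add(B, n, Pow(B, 2)) (Function('k')(n, B) = Add(Add(n, B), Mul(Mul(1, B), B)) = Add(Add(B, n), Mul(B, B)) = Add(Add(B, n), Pow(B, 2)) = Add(B, n, Pow(B, 2)))
Mul(-1, Add(Function('k')(-28, 25), Function('v')(-46, -68))) = Mul(-1, Add(Add(25, -28, Pow(25, 2)), 42)) = Mul(-1, Add(Add(25, -28, 625), 42)) = Mul(-1, Add(622, 42)) = Mul(-1, 664) = -664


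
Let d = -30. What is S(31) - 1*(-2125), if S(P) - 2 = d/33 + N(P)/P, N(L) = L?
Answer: 23398/11 ≈ 2127.1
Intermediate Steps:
S(P) = 23/11 (S(P) = 2 + (-30/33 + P/P) = 2 + (-30*1/33 + 1) = 2 + (-10/11 + 1) = 2 + 1/11 = 23/11)
S(31) - 1*(-2125) = 23/11 - 1*(-2125) = 23/11 + 2125 = 23398/11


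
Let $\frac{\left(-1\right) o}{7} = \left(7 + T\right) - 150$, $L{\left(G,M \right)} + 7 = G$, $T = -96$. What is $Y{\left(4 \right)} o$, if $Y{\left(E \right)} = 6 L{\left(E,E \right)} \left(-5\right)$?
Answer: $150570$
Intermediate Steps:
$L{\left(G,M \right)} = -7 + G$
$o = 1673$ ($o = - 7 \left(\left(7 - 96\right) - 150\right) = - 7 \left(-89 - 150\right) = \left(-7\right) \left(-239\right) = 1673$)
$Y{\left(E \right)} = 210 - 30 E$ ($Y{\left(E \right)} = 6 \left(-7 + E\right) \left(-5\right) = \left(-42 + 6 E\right) \left(-5\right) = 210 - 30 E$)
$Y{\left(4 \right)} o = \left(210 - 120\right) 1673 = 90 \cdot 1673 = 150570$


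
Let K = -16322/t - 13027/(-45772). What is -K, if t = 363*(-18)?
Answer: -416104501/149537124 ≈ -2.7826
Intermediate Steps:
t = -6534
K = 416104501/149537124 (K = -16322/(-6534) - 13027/(-45772) = -16322*(-1/6534) - 13027*(-1/45772) = 8161/3267 + 13027/45772 = 416104501/149537124 ≈ 2.7826)
-K = -1*416104501/149537124 = -416104501/149537124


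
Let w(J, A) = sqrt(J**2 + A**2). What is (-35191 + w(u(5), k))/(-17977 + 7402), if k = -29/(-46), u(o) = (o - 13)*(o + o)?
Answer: 35191/10575 - sqrt(13543241)/486450 ≈ 3.3202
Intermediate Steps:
u(o) = 2*o*(-13 + o) (u(o) = (-13 + o)*(2*o) = 2*o*(-13 + o))
k = 29/46 (k = -29*(-1/46) = 29/46 ≈ 0.63043)
w(J, A) = sqrt(A**2 + J**2)
(-35191 + w(u(5), k))/(-17977 + 7402) = (-35191 + sqrt((29/46)**2 + (2*5*(-13 + 5))**2))/(-17977 + 7402) = (-35191 + sqrt(841/2116 + (2*5*(-8))**2))/(-10575) = (-35191 + sqrt(841/2116 + (-80)**2))*(-1/10575) = (-35191 + sqrt(841/2116 + 6400))*(-1/10575) = (-35191 + sqrt(13543241/2116))*(-1/10575) = (-35191 + sqrt(13543241)/46)*(-1/10575) = 35191/10575 - sqrt(13543241)/486450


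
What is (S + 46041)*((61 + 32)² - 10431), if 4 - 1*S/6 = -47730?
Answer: -592416990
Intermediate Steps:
S = 286404 (S = 24 - 6*(-47730) = 24 + 286380 = 286404)
(S + 46041)*((61 + 32)² - 10431) = (286404 + 46041)*((61 + 32)² - 10431) = 332445*(93² - 10431) = 332445*(8649 - 10431) = 332445*(-1782) = -592416990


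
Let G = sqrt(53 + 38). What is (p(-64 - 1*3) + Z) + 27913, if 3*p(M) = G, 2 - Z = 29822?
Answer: -1907 + sqrt(91)/3 ≈ -1903.8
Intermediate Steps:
G = sqrt(91) ≈ 9.5394
Z = -29820 (Z = 2 - 1*29822 = 2 - 29822 = -29820)
p(M) = sqrt(91)/3
(p(-64 - 1*3) + Z) + 27913 = (sqrt(91)/3 - 29820) + 27913 = (-29820 + sqrt(91)/3) + 27913 = -1907 + sqrt(91)/3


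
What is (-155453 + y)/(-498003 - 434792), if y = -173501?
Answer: 328954/932795 ≈ 0.35265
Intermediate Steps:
(-155453 + y)/(-498003 - 434792) = (-155453 - 173501)/(-498003 - 434792) = -328954/(-932795) = -328954*(-1/932795) = 328954/932795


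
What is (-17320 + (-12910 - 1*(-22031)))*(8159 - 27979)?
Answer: 162504180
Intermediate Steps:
(-17320 + (-12910 - 1*(-22031)))*(8159 - 27979) = (-17320 + (-12910 + 22031))*(-19820) = (-17320 + 9121)*(-19820) = -8199*(-19820) = 162504180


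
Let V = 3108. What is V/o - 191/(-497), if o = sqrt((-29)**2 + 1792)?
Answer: 191/497 + 3108*sqrt(2633)/2633 ≈ 60.954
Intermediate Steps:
o = sqrt(2633) (o = sqrt(841 + 1792) = sqrt(2633) ≈ 51.313)
V/o - 191/(-497) = 3108/(sqrt(2633)) - 191/(-497) = 3108*(sqrt(2633)/2633) - 191*(-1/497) = 3108*sqrt(2633)/2633 + 191/497 = 191/497 + 3108*sqrt(2633)/2633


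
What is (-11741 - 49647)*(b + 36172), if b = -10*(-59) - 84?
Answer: -2251589064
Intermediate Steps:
b = 506 (b = 590 - 84 = 506)
(-11741 - 49647)*(b + 36172) = (-11741 - 49647)*(506 + 36172) = -61388*36678 = -2251589064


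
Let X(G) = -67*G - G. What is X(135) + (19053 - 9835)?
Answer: 38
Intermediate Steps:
X(G) = -68*G
X(135) + (19053 - 9835) = -68*135 + (19053 - 9835) = -9180 + 9218 = 38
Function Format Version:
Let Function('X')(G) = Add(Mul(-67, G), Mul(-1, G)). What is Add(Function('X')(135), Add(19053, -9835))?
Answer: 38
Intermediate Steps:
Function('X')(G) = Mul(-68, G)
Add(Function('X')(135), Add(19053, -9835)) = Add(Mul(-68, 135), Add(19053, -9835)) = Add(-9180, 9218) = 38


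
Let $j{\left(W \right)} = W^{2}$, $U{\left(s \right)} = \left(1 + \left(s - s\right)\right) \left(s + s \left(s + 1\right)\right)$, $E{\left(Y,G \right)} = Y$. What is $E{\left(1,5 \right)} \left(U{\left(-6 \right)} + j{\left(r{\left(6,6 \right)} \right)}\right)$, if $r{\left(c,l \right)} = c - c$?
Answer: $24$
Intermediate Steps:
$U{\left(s \right)} = s + s \left(1 + s\right)$ ($U{\left(s \right)} = \left(1 + 0\right) \left(s + s \left(1 + s\right)\right) = 1 \left(s + s \left(1 + s\right)\right) = s + s \left(1 + s\right)$)
$r{\left(c,l \right)} = 0$
$E{\left(1,5 \right)} \left(U{\left(-6 \right)} + j{\left(r{\left(6,6 \right)} \right)}\right) = 1 \left(- 6 \left(2 - 6\right) + 0^{2}\right) = 1 \left(\left(-6\right) \left(-4\right) + 0\right) = 1 \left(24 + 0\right) = 1 \cdot 24 = 24$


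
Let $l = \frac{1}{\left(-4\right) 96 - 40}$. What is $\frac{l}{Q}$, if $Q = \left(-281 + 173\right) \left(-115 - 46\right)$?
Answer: $- \frac{1}{7372512} \approx -1.3564 \cdot 10^{-7}$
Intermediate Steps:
$l = - \frac{1}{424}$ ($l = \frac{1}{-384 - 40} = \frac{1}{-424} = - \frac{1}{424} \approx -0.0023585$)
$Q = 17388$ ($Q = \left(-108\right) \left(-161\right) = 17388$)
$\frac{l}{Q} = - \frac{1}{424 \cdot 17388} = \left(- \frac{1}{424}\right) \frac{1}{17388} = - \frac{1}{7372512}$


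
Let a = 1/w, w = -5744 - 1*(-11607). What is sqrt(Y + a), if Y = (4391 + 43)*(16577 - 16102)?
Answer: sqrt(72398419735213)/5863 ≈ 1451.3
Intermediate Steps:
w = 5863 (w = -5744 + 11607 = 5863)
a = 1/5863 ≈ 0.00017056
Y = 2106150 (Y = 4434*475 = 2106150)
sqrt(Y + a) = sqrt(2106150 + 1/5863) = sqrt(12348357451/5863) = sqrt(72398419735213)/5863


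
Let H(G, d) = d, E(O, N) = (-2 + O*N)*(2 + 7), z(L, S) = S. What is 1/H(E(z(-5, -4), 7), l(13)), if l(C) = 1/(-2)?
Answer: -2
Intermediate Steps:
E(O, N) = -18 + 9*N*O (E(O, N) = (-2 + N*O)*9 = -18 + 9*N*O)
l(C) = -½
1/H(E(z(-5, -4), 7), l(13)) = 1/(-½) = -2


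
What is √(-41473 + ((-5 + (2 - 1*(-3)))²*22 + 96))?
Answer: I*√41377 ≈ 203.41*I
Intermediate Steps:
√(-41473 + ((-5 + (2 - 1*(-3)))²*22 + 96)) = √(-41473 + ((-5 + (2 + 3))²*22 + 96)) = √(-41473 + ((-5 + 5)²*22 + 96)) = √(-41473 + (0²*22 + 96)) = √(-41473 + (0*22 + 96)) = √(-41473 + (0 + 96)) = √(-41473 + 96) = √(-41377) = I*√41377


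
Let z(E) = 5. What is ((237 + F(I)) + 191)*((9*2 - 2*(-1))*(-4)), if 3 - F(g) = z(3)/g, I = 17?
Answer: -585760/17 ≈ -34457.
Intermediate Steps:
F(g) = 3 - 5/g
((237 + F(I)) + 191)*((9*2 - 2*(-1))*(-4)) = ((237 + (3 - 5/17)) + 191)*((9*2 - 2*(-1))*(-4)) = ((237 + (3 - 5*1/17)) + 191)*((18 + 2)*(-4)) = ((237 + (3 - 5/17)) + 191)*(20*(-4)) = ((237 + 46/17) + 191)*(-80) = (4075/17 + 191)*(-80) = (7322/17)*(-80) = -585760/17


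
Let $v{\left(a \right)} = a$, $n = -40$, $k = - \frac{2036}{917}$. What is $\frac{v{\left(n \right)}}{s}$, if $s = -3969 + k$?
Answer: $\frac{36680}{3641609} \approx 0.010072$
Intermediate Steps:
$k = - \frac{2036}{917}$ ($k = \left(-2036\right) \frac{1}{917} = - \frac{2036}{917} \approx -2.2203$)
$s = - \frac{3641609}{917}$ ($s = -3969 - \frac{2036}{917} = - \frac{3641609}{917} \approx -3971.2$)
$\frac{v{\left(n \right)}}{s} = - \frac{40}{- \frac{3641609}{917}} = \left(-40\right) \left(- \frac{917}{3641609}\right) = \frac{36680}{3641609}$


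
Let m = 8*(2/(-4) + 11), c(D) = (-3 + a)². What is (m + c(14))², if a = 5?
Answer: 7744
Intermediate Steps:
c(D) = 4 (c(D) = (-3 + 5)² = 2² = 4)
m = 84 (m = 8*(2*(-¼) + 11) = 8*(-½ + 11) = 8*(21/2) = 84)
(m + c(14))² = (84 + 4)² = 88² = 7744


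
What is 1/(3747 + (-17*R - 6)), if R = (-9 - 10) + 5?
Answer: 1/3979 ≈ 0.00025132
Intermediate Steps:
R = -14 (R = -19 + 5 = -14)
1/(3747 + (-17*R - 6)) = 1/(3747 + (-17*(-14) - 6)) = 1/(3747 + (238 - 6)) = 1/(3747 + 232) = 1/3979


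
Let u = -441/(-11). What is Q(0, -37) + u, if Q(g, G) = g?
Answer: 441/11 ≈ 40.091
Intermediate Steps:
u = 441/11 (u = -441*(-1/11) = 441/11 ≈ 40.091)
Q(0, -37) + u = 0 + 441/11 = 441/11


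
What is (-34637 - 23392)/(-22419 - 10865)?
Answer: 58029/33284 ≈ 1.7435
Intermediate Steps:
(-34637 - 23392)/(-22419 - 10865) = -58029/(-33284) = -58029*(-1/33284) = 58029/33284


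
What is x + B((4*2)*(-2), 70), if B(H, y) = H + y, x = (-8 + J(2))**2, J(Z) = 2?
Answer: 90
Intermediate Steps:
x = 36 (x = (-8 + 2)**2 = (-6)**2 = 36)
x + B((4*2)*(-2), 70) = 36 + ((4*2)*(-2) + 70) = 36 + (8*(-2) + 70) = 36 + (-16 + 70) = 36 + 54 = 90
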